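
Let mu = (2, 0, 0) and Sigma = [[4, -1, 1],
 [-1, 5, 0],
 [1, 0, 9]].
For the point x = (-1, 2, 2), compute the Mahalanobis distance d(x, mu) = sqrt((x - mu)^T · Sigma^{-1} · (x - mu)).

Step 1 — centre the observation: (x - mu) = (-3, 2, 2).

Step 2 — invert Sigma (cofactor / det for 3×3, or solve directly):
  Sigma^{-1} = [[0.2711, 0.0542, -0.0301],
 [0.0542, 0.2108, -0.006],
 [-0.0301, -0.006, 0.1145]].

Step 3 — form the quadratic (x - mu)^T · Sigma^{-1} · (x - mu):
  Sigma^{-1} · (x - mu) = (-0.7651, 0.247, 0.3072).
  (x - mu)^T · [Sigma^{-1} · (x - mu)] = (-3)·(-0.7651) + (2)·(0.247) + (2)·(0.3072) = 3.4036.

Step 4 — take square root: d = √(3.4036) ≈ 1.8449.

d(x, mu) = √(3.4036) ≈ 1.8449


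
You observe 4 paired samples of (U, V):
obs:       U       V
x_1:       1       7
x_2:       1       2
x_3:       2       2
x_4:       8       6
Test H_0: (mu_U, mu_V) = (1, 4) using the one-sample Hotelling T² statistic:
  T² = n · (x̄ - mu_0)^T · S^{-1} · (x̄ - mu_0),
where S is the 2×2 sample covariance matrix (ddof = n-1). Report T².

Step 1 — sample mean vector:
  mean(U) = (1 + 1 + 2 + 8) / 4 = 12/4 = 3
  mean(V) = (7 + 2 + 2 + 6) / 4 = 17/4 = 4.25
  x̄ = (3, 4.25),  deviation x̄ - mu_0 = (3, 4.25) - (1, 4) = (2, 0.25).

Step 2 — sample covariance matrix, S[i,j] = (1/(n-1)) · Σ_k (x_{k,i} - mean_i) · (x_{k,j} - mean_j), divisor n-1 = 3:
  S[U,U] = ((-2)·(-2) + (-2)·(-2) + (-1)·(-1) + (5)·(5)) / 3 = 34/3 = 11.3333
  S[U,V] = ((-2)·(2.75) + (-2)·(-2.25) + (-1)·(-2.25) + (5)·(1.75)) / 3 = 10/3 = 3.3333
  S[V,V] = ((2.75)·(2.75) + (-2.25)·(-2.25) + (-2.25)·(-2.25) + (1.75)·(1.75)) / 3 = 20.75/3 = 6.9167
  S = [[11.3333, 3.3333],
 [3.3333, 6.9167]].

Step 3 — invert S. det(S) = 11.3333·6.9167 - (3.3333)² = 67.2778.
  S^{-1} = (1/det) · [[d, -b], [-b, a]] = [[0.1028, -0.0495],
 [-0.0495, 0.1685]].

Step 4 — quadratic form (x̄ - mu_0)^T · S^{-1} · (x̄ - mu_0):
  S^{-1} · (x̄ - mu_0) = (0.1932, -0.057),
  (x̄ - mu_0)^T · [...] = (2)·(0.1932) + (0.25)·(-0.057) = 0.3722.

Step 5 — scale by n: T² = 4 · 0.3722 = 1.4889.

T² ≈ 1.4889


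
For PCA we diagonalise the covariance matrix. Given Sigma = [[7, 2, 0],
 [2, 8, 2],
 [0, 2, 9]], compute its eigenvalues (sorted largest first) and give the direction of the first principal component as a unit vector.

Step 1 — characteristic polynomial p(λ) = det(λI - Sigma) = λ³ - tr·λ² + c_1·λ - det, where tr = trace, c_1 = sum of the principal 2×2 minors, det = det(Sigma):
  tr = 7 + 8 + 9 = 24,
  c_1 = (7·8 - (2)²) + (7·9 - (0)²) + (8·9 - (2)²) = 52 + 63 + 68 = 183,
  det = 7·(8·9 - (2)²) - (2)·((2)·9 - (2)·(0)) + (0)·((2)·(2) - 8·(0)) = 7·(68) - (2)·(18) + (0)·(4) = 440.
  So p(λ) = λ³ - 24λ² + 183λ - 440.
Step 2 — look for an integer root (rational root theorem: any rational root is an integer divisor of 440). Testing λ = 5:
  p(5) = 125 - 600 + 915 - 440 = 0  ✓
  Dividing out (λ - 5): p(λ) = (λ - 5)(λ² - 19λ + 88).
Step 3 — remaining eigenvalues from the quadratic λ² - 19λ + 88 = 0:
  Δ = 19² - 4·88 = 361 - 352 = 9,  λ = (19 ± √9)/2 = (19 ± 3)/2 = 11 or 8.
  Sorted: λ_1 = 11,  λ_2 = 8,  λ_3 = 5  (check: sum = 24 = tr ✓).

Step 4 — unit eigenvector for λ_1 = 11: v spans the null space of (Sigma - λ_1 I), whose rows are
  r_1 = (-4, 2, 0),  r_2 = (2, -3, 2),  r_3 = (0, 2, -2).
  v is orthogonal to every row, so take v ∝ r_1 × r_2 = ((2)·(2) - (0)·(-3), (0)·(2) - (-4)·(2), (-4)·(-3) - (2)·(2)) = (4, 8, 8).
  Rescale (divide by 4): u = (1, 2, 2).
  ||u|| = √((1)² + (2)² + (2)²) = √(9) = 3,  v_1 = u/||u|| ≈ (0.3333, 0.6667, 0.6667) (||v_1|| = 1).

λ_1 = 11,  λ_2 = 8,  λ_3 = 5;  v_1 ≈ (0.3333, 0.6667, 0.6667)


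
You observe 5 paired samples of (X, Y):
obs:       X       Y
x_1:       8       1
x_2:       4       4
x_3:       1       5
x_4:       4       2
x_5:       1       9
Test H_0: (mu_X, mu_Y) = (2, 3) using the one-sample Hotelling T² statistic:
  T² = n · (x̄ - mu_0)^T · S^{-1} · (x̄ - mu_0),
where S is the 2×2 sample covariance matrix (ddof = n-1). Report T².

Step 1 — sample mean vector:
  mean(X) = (8 + 4 + 1 + 4 + 1) / 5 = 18/5 = 3.6
  mean(Y) = (1 + 4 + 5 + 2 + 9) / 5 = 21/5 = 4.2
  x̄ = (3.6, 4.2),  deviation x̄ - mu_0 = (3.6, 4.2) - (2, 3) = (1.6, 1.2).

Step 2 — sample covariance matrix, S[i,j] = (1/(n-1)) · Σ_k (x_{k,i} - mean_i) · (x_{k,j} - mean_j), divisor n-1 = 4:
  S[X,X] = ((4.4)·(4.4) + (0.4)·(0.4) + (-2.6)·(-2.6) + (0.4)·(0.4) + (-2.6)·(-2.6)) / 4 = 33.2/4 = 8.3
  S[X,Y] = ((4.4)·(-3.2) + (0.4)·(-0.2) + (-2.6)·(0.8) + (0.4)·(-2.2) + (-2.6)·(4.8)) / 4 = -29.6/4 = -7.4
  S[Y,Y] = ((-3.2)·(-3.2) + (-0.2)·(-0.2) + (0.8)·(0.8) + (-2.2)·(-2.2) + (4.8)·(4.8)) / 4 = 38.8/4 = 9.7
  S = [[8.3, -7.4],
 [-7.4, 9.7]].

Step 3 — invert S. det(S) = 8.3·9.7 - (-7.4)² = 25.75.
  S^{-1} = (1/det) · [[d, -b], [-b, a]] = [[0.3767, 0.2874],
 [0.2874, 0.3223]].

Step 4 — quadratic form (x̄ - mu_0)^T · S^{-1} · (x̄ - mu_0):
  S^{-1} · (x̄ - mu_0) = (0.9476, 0.8466),
  (x̄ - mu_0)^T · [...] = (1.6)·(0.9476) + (1.2)·(0.8466) = 2.532.

Step 5 — scale by n: T² = 5 · 2.532 = 12.6602.

T² ≈ 12.6602


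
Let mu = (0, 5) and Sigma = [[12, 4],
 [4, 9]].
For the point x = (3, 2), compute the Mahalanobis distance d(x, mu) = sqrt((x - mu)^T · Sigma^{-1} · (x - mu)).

Step 1 — centre the observation: (x - mu) = (3, -3).

Step 2 — invert Sigma. det(Sigma) = 12·9 - (4)² = 92.
  Sigma^{-1} = (1/det) · [[d, -b], [-b, a]] = [[0.0978, -0.0435],
 [-0.0435, 0.1304]].

Step 3 — form the quadratic (x - mu)^T · Sigma^{-1} · (x - mu):
  Sigma^{-1} · (x - mu) = (0.4239, -0.5217).
  (x - mu)^T · [Sigma^{-1} · (x - mu)] = (3)·(0.4239) + (-3)·(-0.5217) = 2.837.

Step 4 — take square root: d = √(2.837) ≈ 1.6843.

d(x, mu) = √(2.837) ≈ 1.6843


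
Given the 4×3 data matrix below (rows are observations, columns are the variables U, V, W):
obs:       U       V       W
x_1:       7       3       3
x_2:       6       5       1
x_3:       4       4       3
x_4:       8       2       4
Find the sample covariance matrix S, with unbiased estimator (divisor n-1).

Step 1 — column means:
  mean(U) = (7 + 6 + 4 + 8) / 4 = 25/4 = 6.25
  mean(V) = (3 + 5 + 4 + 2) / 4 = 14/4 = 3.5
  mean(W) = (3 + 1 + 3 + 4) / 4 = 11/4 = 2.75

Step 2 — sample covariance S[i,j] = (1/(n-1)) · Σ_k (x_{k,i} - mean_i) · (x_{k,j} - mean_j), with n-1 = 3.
  S[U,U] = ((0.75)·(0.75) + (-0.25)·(-0.25) + (-2.25)·(-2.25) + (1.75)·(1.75)) / 3 = 8.75/3 = 2.9167
  S[U,V] = ((0.75)·(-0.5) + (-0.25)·(1.5) + (-2.25)·(0.5) + (1.75)·(-1.5)) / 3 = -4.5/3 = -1.5
  S[U,W] = ((0.75)·(0.25) + (-0.25)·(-1.75) + (-2.25)·(0.25) + (1.75)·(1.25)) / 3 = 2.25/3 = 0.75
  S[V,V] = ((-0.5)·(-0.5) + (1.5)·(1.5) + (0.5)·(0.5) + (-1.5)·(-1.5)) / 3 = 5/3 = 1.6667
  S[V,W] = ((-0.5)·(0.25) + (1.5)·(-1.75) + (0.5)·(0.25) + (-1.5)·(1.25)) / 3 = -4.5/3 = -1.5
  S[W,W] = ((0.25)·(0.25) + (-1.75)·(-1.75) + (0.25)·(0.25) + (1.25)·(1.25)) / 3 = 4.75/3 = 1.5833

S is symmetric (S[j,i] = S[i,j]). Assembling:

S = [[2.9167, -1.5, 0.75],
 [-1.5, 1.6667, -1.5],
 [0.75, -1.5, 1.5833]]


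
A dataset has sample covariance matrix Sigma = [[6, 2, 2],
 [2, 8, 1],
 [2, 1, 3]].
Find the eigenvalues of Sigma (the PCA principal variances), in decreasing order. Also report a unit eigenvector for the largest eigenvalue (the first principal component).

Step 1 — characteristic polynomial p(λ) = det(λI - Sigma) = λ³ - tr·λ² + c_1·λ - det, where tr = trace, c_1 = sum of the principal 2×2 minors, det = det(Sigma):
  tr = 6 + 8 + 3 = 17,
  c_1 = (6·8 - (2)²) + (6·3 - (2)²) + (8·3 - (1)²) = 44 + 14 + 23 = 81,
  det = 6·(8·3 - (1)²) - (2)·((2)·3 - (1)·(2)) + (2)·((2)·(1) - 8·(2)) = 6·(23) - (2)·(4) + (2)·(-14) = 102.
  So p(λ) = λ³ - 17λ² + 81λ - 102.
Step 2 — look for an integer root (rational root theorem: any rational root is an integer divisor of 102). Testing λ = 2:
  p(2) = 8 - 68 + 162 - 102 = 0  ✓
  Dividing out (λ - 2): p(λ) = (λ - 2)(λ² - 15λ + 51).
Step 3 — remaining eigenvalues from the quadratic λ² - 15λ + 51 = 0:
  Δ = 15² - 4·51 = 225 - 204 = 21,  λ = (15 ± √21)/2 = (15 ± 4.5826)/2 ≈ 9.7913 or 5.2087.
  Sorted: λ_1 = 9.7913,  λ_2 = 5.2087,  λ_3 = 2  (check: sum = 17 = tr ✓).

Step 4 — unit eigenvector for λ_1 ≈ 9.7913: v spans the null space of (Sigma - λ_1 I), whose rows are
  r_1 = (-3.7913, 2, 2),  r_2 = (2, -1.7913, 1),  r_3 = (2, 1, -6.7913).
  v is orthogonal to every row, so take v ∝ r_1 × r_2 = ((2)·(1) - (2)·(-1.7913), (2)·(2) - (-3.7913)·(1), (-3.7913)·(-1.7913) - (2)·(2)) ≈ (5.5826, 7.7913, 2.7913).
  Let u = (5.5826, 7.7913, 2.7913).
  ||u|| = √((5.5826)² + (7.7913)² + (2.7913)²) = √(99.6606) ≈ 9.983,  v_1 = u/||u|| ≈ (0.5592, 0.7805, 0.2796) (||v_1|| = 1).

λ_1 = 9.7913,  λ_2 = 5.2087,  λ_3 = 2;  v_1 ≈ (0.5592, 0.7805, 0.2796)


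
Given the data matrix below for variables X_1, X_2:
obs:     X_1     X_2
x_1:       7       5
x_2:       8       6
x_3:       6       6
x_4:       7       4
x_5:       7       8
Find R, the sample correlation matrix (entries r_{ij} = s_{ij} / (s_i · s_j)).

Step 1 — column means:
  mean(X_1) = (7 + 8 + 6 + 7 + 7) / 5 = 35/5 = 7
  mean(X_2) = (5 + 6 + 6 + 4 + 8) / 5 = 29/5 = 5.8

Step 2 — sample variances and covariances s[i,j] = (1/(n-1)) · Σ_k (x_{k,i} - mean_i) · (x_{k,j} - mean_j), with n-1 = 4:
  s[X_1,X_1] = ((0)·(0) + (1)·(1) + (-1)·(-1) + (0)·(0) + (0)·(0)) / 4 = 2/4 = 0.5
  s[X_1,X_2] = ((0)·(-0.8) + (1)·(0.2) + (-1)·(0.2) + (0)·(-1.8) + (0)·(2.2)) / 4 = 0/4 = 0
  s[X_2,X_2] = ((-0.8)·(-0.8) + (0.2)·(0.2) + (0.2)·(0.2) + (-1.8)·(-1.8) + (2.2)·(2.2)) / 4 = 8.8/4 = 2.2
  Sample standard deviations s_i = √(s[i,i]):
  s(X_1) = √(0.5) = 0.7071
  s(X_2) = √(2.2) = 1.4832

Step 3 — r_{ij} = s_{ij} / (s_i · s_j):
  r[X_1,X_1] = 1 (diagonal).
  r[X_1,X_2] = 0 / (0.7071 · 1.4832) = 0 / 1.0488 = 0
  r[X_2,X_2] = 1 (diagonal).

R is symmetric with unit diagonal. Assembling:

R = [[1, 0],
 [0, 1]]


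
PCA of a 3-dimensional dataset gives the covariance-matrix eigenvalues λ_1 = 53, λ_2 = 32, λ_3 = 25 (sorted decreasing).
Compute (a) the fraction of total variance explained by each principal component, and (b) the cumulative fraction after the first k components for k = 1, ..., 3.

Step 1 — total variance = trace(Sigma) = Σ λ_i = 53 + 32 + 25 = 110.

Step 2 — fraction explained by component i = λ_i / Σ λ:
  PC1: 53/110 = 0.4818
  PC2: 32/110 = 0.2909
  PC3: 25/110 = 0.2273

Step 3 — cumulative fraction after k components = (λ_1 + ... + λ_k) / Σ λ:
  k = 1: 53/110 = 0.4818
  k = 2: (53 + 32)/110 = 85/110 = 0.7727
  k = 3: (53 + 32 + 25)/110 = 110/110 = 1

Summary (fraction, with percent):

explained: PC1 0.4818 (48.18%), PC2 0.2909 (29.09%), PC3 0.2273 (22.73%);  cumulative: 0.4818, 0.7727, 1


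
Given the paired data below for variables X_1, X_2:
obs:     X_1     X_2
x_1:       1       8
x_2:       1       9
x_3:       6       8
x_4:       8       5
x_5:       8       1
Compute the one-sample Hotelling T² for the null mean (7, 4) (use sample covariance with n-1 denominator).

Step 1 — sample mean vector:
  mean(X_1) = (1 + 1 + 6 + 8 + 8) / 5 = 24/5 = 4.8
  mean(X_2) = (8 + 9 + 8 + 5 + 1) / 5 = 31/5 = 6.2
  x̄ = (4.8, 6.2),  deviation x̄ - mu_0 = (4.8, 6.2) - (7, 4) = (-2.2, 2.2).

Step 2 — sample covariance matrix, S[i,j] = (1/(n-1)) · Σ_k (x_{k,i} - mean_i) · (x_{k,j} - mean_j), divisor n-1 = 4:
  S[X_1,X_1] = ((-3.8)·(-3.8) + (-3.8)·(-3.8) + (1.2)·(1.2) + (3.2)·(3.2) + (3.2)·(3.2)) / 4 = 50.8/4 = 12.7
  S[X_1,X_2] = ((-3.8)·(1.8) + (-3.8)·(2.8) + (1.2)·(1.8) + (3.2)·(-1.2) + (3.2)·(-5.2)) / 4 = -35.8/4 = -8.95
  S[X_2,X_2] = ((1.8)·(1.8) + (2.8)·(2.8) + (1.8)·(1.8) + (-1.2)·(-1.2) + (-5.2)·(-5.2)) / 4 = 42.8/4 = 10.7
  S = [[12.7, -8.95],
 [-8.95, 10.7]].

Step 3 — invert S. det(S) = 12.7·10.7 - (-8.95)² = 55.7875.
  S^{-1} = (1/det) · [[d, -b], [-b, a]] = [[0.1918, 0.1604],
 [0.1604, 0.2276]].

Step 4 — quadratic form (x̄ - mu_0)^T · S^{-1} · (x̄ - mu_0):
  S^{-1} · (x̄ - mu_0) = (-0.069, 0.1479),
  (x̄ - mu_0)^T · [...] = (-2.2)·(-0.069) + (2.2)·(0.1479) = 0.4772.

Step 5 — scale by n: T² = 5 · 0.4772 = 2.3858.

T² ≈ 2.3858


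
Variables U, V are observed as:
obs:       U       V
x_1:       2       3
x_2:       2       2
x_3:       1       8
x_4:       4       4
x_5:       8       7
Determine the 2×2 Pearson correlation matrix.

Step 1 — column means:
  mean(U) = (2 + 2 + 1 + 4 + 8) / 5 = 17/5 = 3.4
  mean(V) = (3 + 2 + 8 + 4 + 7) / 5 = 24/5 = 4.8

Step 2 — sample variances and covariances s[i,j] = (1/(n-1)) · Σ_k (x_{k,i} - mean_i) · (x_{k,j} - mean_j), with n-1 = 4:
  s[U,U] = ((-1.4)·(-1.4) + (-1.4)·(-1.4) + (-2.4)·(-2.4) + (0.6)·(0.6) + (4.6)·(4.6)) / 4 = 31.2/4 = 7.8
  s[U,V] = ((-1.4)·(-1.8) + (-1.4)·(-2.8) + (-2.4)·(3.2) + (0.6)·(-0.8) + (4.6)·(2.2)) / 4 = 8.4/4 = 2.1
  s[V,V] = ((-1.8)·(-1.8) + (-2.8)·(-2.8) + (3.2)·(3.2) + (-0.8)·(-0.8) + (2.2)·(2.2)) / 4 = 26.8/4 = 6.7
  Sample standard deviations s_i = √(s[i,i]):
  s(U) = √(7.8) = 2.7928
  s(V) = √(6.7) = 2.5884

Step 3 — r_{ij} = s_{ij} / (s_i · s_j):
  r[U,U] = 1 (diagonal).
  r[U,V] = 2.1 / (2.7928 · 2.5884) = 2.1 / 7.2291 = 0.2905
  r[V,V] = 1 (diagonal).

R is symmetric with unit diagonal. Assembling:

R = [[1, 0.2905],
 [0.2905, 1]]


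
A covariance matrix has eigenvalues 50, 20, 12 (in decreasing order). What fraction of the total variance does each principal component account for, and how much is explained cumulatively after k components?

Step 1 — total variance = trace(Sigma) = Σ λ_i = 50 + 20 + 12 = 82.

Step 2 — fraction explained by component i = λ_i / Σ λ:
  PC1: 50/82 = 0.6098
  PC2: 20/82 = 0.2439
  PC3: 12/82 = 0.1463

Step 3 — cumulative fraction after k components = (λ_1 + ... + λ_k) / Σ λ:
  k = 1: 50/82 = 0.6098
  k = 2: (50 + 20)/82 = 70/82 = 0.8537
  k = 3: (50 + 20 + 12)/82 = 82/82 = 1

Summary (fraction, with percent):

explained: PC1 0.6098 (60.98%), PC2 0.2439 (24.39%), PC3 0.1463 (14.63%);  cumulative: 0.6098, 0.8537, 1


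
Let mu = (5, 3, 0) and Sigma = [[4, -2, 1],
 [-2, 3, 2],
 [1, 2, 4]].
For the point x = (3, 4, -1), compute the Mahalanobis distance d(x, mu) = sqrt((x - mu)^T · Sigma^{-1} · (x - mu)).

Step 1 — centre the observation: (x - mu) = (-2, 1, -1).

Step 2 — invert Sigma (cofactor / det for 3×3, or solve directly):
  Sigma^{-1} = [[1.6, 2, -1.4],
 [2, 3, -2],
 [-1.4, -2, 1.6]].

Step 3 — form the quadratic (x - mu)^T · Sigma^{-1} · (x - mu):
  Sigma^{-1} · (x - mu) = (0.2, 1, -0.8).
  (x - mu)^T · [Sigma^{-1} · (x - mu)] = (-2)·(0.2) + (1)·(1) + (-1)·(-0.8) = 1.4.

Step 4 — take square root: d = √(1.4) ≈ 1.1832.

d(x, mu) = √(1.4) ≈ 1.1832


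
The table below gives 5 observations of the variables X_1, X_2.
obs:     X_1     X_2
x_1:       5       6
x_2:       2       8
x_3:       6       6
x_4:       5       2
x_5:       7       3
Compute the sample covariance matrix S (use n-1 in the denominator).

Step 1 — column means:
  mean(X_1) = (5 + 2 + 6 + 5 + 7) / 5 = 25/5 = 5
  mean(X_2) = (6 + 8 + 6 + 2 + 3) / 5 = 25/5 = 5

Step 2 — sample covariance S[i,j] = (1/(n-1)) · Σ_k (x_{k,i} - mean_i) · (x_{k,j} - mean_j), with n-1 = 4.
  S[X_1,X_1] = ((0)·(0) + (-3)·(-3) + (1)·(1) + (0)·(0) + (2)·(2)) / 4 = 14/4 = 3.5
  S[X_1,X_2] = ((0)·(1) + (-3)·(3) + (1)·(1) + (0)·(-3) + (2)·(-2)) / 4 = -12/4 = -3
  S[X_2,X_2] = ((1)·(1) + (3)·(3) + (1)·(1) + (-3)·(-3) + (-2)·(-2)) / 4 = 24/4 = 6

S is symmetric (S[j,i] = S[i,j]). Assembling:

S = [[3.5, -3],
 [-3, 6]]


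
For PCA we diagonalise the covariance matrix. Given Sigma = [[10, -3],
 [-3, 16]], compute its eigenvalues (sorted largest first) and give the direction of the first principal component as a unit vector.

Step 1 — characteristic polynomial of 2×2 Sigma:
  det(Sigma - λI) = λ² - trace · λ + det = 0.
  trace = 10 + 16 = 26, det = 10·16 - (-3)² = 151.
Step 2 — discriminant:
  Δ = trace² - 4·det = 676 - 604 = 72.
Step 3 — eigenvalues:
  λ = (trace ± √Δ)/2 = (26 ± 8.4853)/2,
  λ_1 = 17.2426,  λ_2 = 8.7574.

Step 4 — unit eigenvector for λ_1: solve (Sigma - λ_1 I)v = 0. First row:
  (10 - 17.2426)·v_x + (-3)·v_y = 0, i.e. (-7.2426)·v_x + (-3)·v_y = 0,
  so v ∝ (b, λ_1 - a) = (-3, 7.2426); multiply by -1 so the first entry is positive: u = (3, -7.2426).
  ||u|| = √((3)² + (-7.2426)²) = √(61.4558) ≈ 7.8394,
  v_1 = u/||u|| ≈ (0.3827, -0.9239) (||v_1|| = 1).

λ_1 = 17.2426,  λ_2 = 8.7574;  v_1 ≈ (0.3827, -0.9239)


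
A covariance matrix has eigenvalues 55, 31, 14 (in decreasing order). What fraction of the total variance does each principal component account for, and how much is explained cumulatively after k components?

Step 1 — total variance = trace(Sigma) = Σ λ_i = 55 + 31 + 14 = 100.

Step 2 — fraction explained by component i = λ_i / Σ λ:
  PC1: 55/100 = 0.55
  PC2: 31/100 = 0.31
  PC3: 14/100 = 0.14

Step 3 — cumulative fraction after k components = (λ_1 + ... + λ_k) / Σ λ:
  k = 1: 55/100 = 0.55
  k = 2: (55 + 31)/100 = 86/100 = 0.86
  k = 3: (55 + 31 + 14)/100 = 100/100 = 1

Summary (fraction, with percent):

explained: PC1 0.55 (55%), PC2 0.31 (31%), PC3 0.14 (14%);  cumulative: 0.55, 0.86, 1


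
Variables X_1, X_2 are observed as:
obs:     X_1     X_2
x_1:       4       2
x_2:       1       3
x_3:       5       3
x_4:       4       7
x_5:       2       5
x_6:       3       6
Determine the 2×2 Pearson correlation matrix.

Step 1 — column means:
  mean(X_1) = (4 + 1 + 5 + 4 + 2 + 3) / 6 = 19/6 = 3.1667
  mean(X_2) = (2 + 3 + 3 + 7 + 5 + 6) / 6 = 26/6 = 4.3333

Step 2 — sample variances and covariances s[i,j] = (1/(n-1)) · Σ_k (x_{k,i} - mean_i) · (x_{k,j} - mean_j), with n-1 = 5:
  s[X_1,X_1] = ((0.8333)·(0.8333) + (-2.1667)·(-2.1667) + (1.8333)·(1.8333) + (0.8333)·(0.8333) + (-1.1667)·(-1.1667) + (-0.1667)·(-0.1667)) / 5 = 10.8333/5 = 2.1667
  s[X_1,X_2] = ((0.8333)·(-2.3333) + (-2.1667)·(-1.3333) + (1.8333)·(-1.3333) + (0.8333)·(2.6667) + (-1.1667)·(0.6667) + (-0.1667)·(1.6667)) / 5 = -0.3333/5 = -0.0667
  s[X_2,X_2] = ((-2.3333)·(-2.3333) + (-1.3333)·(-1.3333) + (-1.3333)·(-1.3333) + (2.6667)·(2.6667) + (0.6667)·(0.6667) + (1.6667)·(1.6667)) / 5 = 19.3333/5 = 3.8667
  Sample standard deviations s_i = √(s[i,i]):
  s(X_1) = √(2.1667) = 1.472
  s(X_2) = √(3.8667) = 1.9664

Step 3 — r_{ij} = s_{ij} / (s_i · s_j):
  r[X_1,X_1] = 1 (diagonal).
  r[X_1,X_2] = -0.0667 / (1.472 · 1.9664) = -0.0667 / 2.8944 = -0.023
  r[X_2,X_2] = 1 (diagonal).

R is symmetric with unit diagonal. Assembling:

R = [[1, -0.023],
 [-0.023, 1]]


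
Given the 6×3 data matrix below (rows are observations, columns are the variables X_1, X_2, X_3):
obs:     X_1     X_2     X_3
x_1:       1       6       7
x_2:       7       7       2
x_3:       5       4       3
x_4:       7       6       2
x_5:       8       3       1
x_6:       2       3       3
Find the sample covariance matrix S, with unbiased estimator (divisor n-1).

Step 1 — column means:
  mean(X_1) = (1 + 7 + 5 + 7 + 8 + 2) / 6 = 30/6 = 5
  mean(X_2) = (6 + 7 + 4 + 6 + 3 + 3) / 6 = 29/6 = 4.8333
  mean(X_3) = (7 + 2 + 3 + 2 + 1 + 3) / 6 = 18/6 = 3

Step 2 — sample covariance S[i,j] = (1/(n-1)) · Σ_k (x_{k,i} - mean_i) · (x_{k,j} - mean_j), with n-1 = 5.
  S[X_1,X_1] = ((-4)·(-4) + (2)·(2) + (0)·(0) + (2)·(2) + (3)·(3) + (-3)·(-3)) / 5 = 42/5 = 8.4
  S[X_1,X_2] = ((-4)·(1.1667) + (2)·(2.1667) + (0)·(-0.8333) + (2)·(1.1667) + (3)·(-1.8333) + (-3)·(-1.8333)) / 5 = 2/5 = 0.4
  S[X_1,X_3] = ((-4)·(4) + (2)·(-1) + (0)·(0) + (2)·(-1) + (3)·(-2) + (-3)·(0)) / 5 = -26/5 = -5.2
  S[X_2,X_2] = ((1.1667)·(1.1667) + (2.1667)·(2.1667) + (-0.8333)·(-0.8333) + (1.1667)·(1.1667) + (-1.8333)·(-1.8333) + (-1.8333)·(-1.8333)) / 5 = 14.8333/5 = 2.9667
  S[X_2,X_3] = ((1.1667)·(4) + (2.1667)·(-1) + (-0.8333)·(0) + (1.1667)·(-1) + (-1.8333)·(-2) + (-1.8333)·(0)) / 5 = 5/5 = 1
  S[X_3,X_3] = ((4)·(4) + (-1)·(-1) + (0)·(0) + (-1)·(-1) + (-2)·(-2) + (0)·(0)) / 5 = 22/5 = 4.4

S is symmetric (S[j,i] = S[i,j]). Assembling:

S = [[8.4, 0.4, -5.2],
 [0.4, 2.9667, 1],
 [-5.2, 1, 4.4]]


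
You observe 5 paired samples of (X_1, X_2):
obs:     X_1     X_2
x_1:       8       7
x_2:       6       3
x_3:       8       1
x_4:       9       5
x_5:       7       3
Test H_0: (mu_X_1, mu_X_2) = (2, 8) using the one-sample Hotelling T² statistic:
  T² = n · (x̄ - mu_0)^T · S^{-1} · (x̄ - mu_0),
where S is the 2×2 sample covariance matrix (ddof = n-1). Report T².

Step 1 — sample mean vector:
  mean(X_1) = (8 + 6 + 8 + 9 + 7) / 5 = 38/5 = 7.6
  mean(X_2) = (7 + 3 + 1 + 5 + 3) / 5 = 19/5 = 3.8
  x̄ = (7.6, 3.8),  deviation x̄ - mu_0 = (7.6, 3.8) - (2, 8) = (5.6, -4.2).

Step 2 — sample covariance matrix, S[i,j] = (1/(n-1)) · Σ_k (x_{k,i} - mean_i) · (x_{k,j} - mean_j), divisor n-1 = 4:
  S[X_1,X_1] = ((0.4)·(0.4) + (-1.6)·(-1.6) + (0.4)·(0.4) + (1.4)·(1.4) + (-0.6)·(-0.6)) / 4 = 5.2/4 = 1.3
  S[X_1,X_2] = ((0.4)·(3.2) + (-1.6)·(-0.8) + (0.4)·(-2.8) + (1.4)·(1.2) + (-0.6)·(-0.8)) / 4 = 3.6/4 = 0.9
  S[X_2,X_2] = ((3.2)·(3.2) + (-0.8)·(-0.8) + (-2.8)·(-2.8) + (1.2)·(1.2) + (-0.8)·(-0.8)) / 4 = 20.8/4 = 5.2
  S = [[1.3, 0.9],
 [0.9, 5.2]].

Step 3 — invert S. det(S) = 1.3·5.2 - (0.9)² = 5.95.
  S^{-1} = (1/det) · [[d, -b], [-b, a]] = [[0.8739, -0.1513],
 [-0.1513, 0.2185]].

Step 4 — quadratic form (x̄ - mu_0)^T · S^{-1} · (x̄ - mu_0):
  S^{-1} · (x̄ - mu_0) = (5.5294, -1.7647),
  (x̄ - mu_0)^T · [...] = (5.6)·(5.5294) + (-4.2)·(-1.7647) = 38.3765.

Step 5 — scale by n: T² = 5 · 38.3765 = 191.8824.

T² ≈ 191.8824


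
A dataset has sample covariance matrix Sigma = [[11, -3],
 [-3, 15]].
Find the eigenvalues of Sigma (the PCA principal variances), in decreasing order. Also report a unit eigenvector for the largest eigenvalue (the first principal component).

Step 1 — characteristic polynomial of 2×2 Sigma:
  det(Sigma - λI) = λ² - trace · λ + det = 0.
  trace = 11 + 15 = 26, det = 11·15 - (-3)² = 156.
Step 2 — discriminant:
  Δ = trace² - 4·det = 676 - 624 = 52.
Step 3 — eigenvalues:
  λ = (trace ± √Δ)/2 = (26 ± 7.2111)/2,
  λ_1 = 16.6056,  λ_2 = 9.3944.

Step 4 — unit eigenvector for λ_1: solve (Sigma - λ_1 I)v = 0. First row:
  (11 - 16.6056)·v_x + (-3)·v_y = 0, i.e. (-5.6056)·v_x + (-3)·v_y = 0,
  so v ∝ (b, λ_1 - a) = (-3, 5.6056); multiply by -1 so the first entry is positive: u = (3, -5.6056).
  ||u|| = √((3)² + (-5.6056)²) = √(40.4222) ≈ 6.3578,
  v_1 = u/||u|| ≈ (0.4719, -0.8817) (||v_1|| = 1).

λ_1 = 16.6056,  λ_2 = 9.3944;  v_1 ≈ (0.4719, -0.8817)


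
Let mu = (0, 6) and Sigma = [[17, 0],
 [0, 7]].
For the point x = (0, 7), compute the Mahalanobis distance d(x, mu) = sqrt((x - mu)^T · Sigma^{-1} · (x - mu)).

Step 1 — centre the observation: (x - mu) = (0, 1).

Step 2 — invert Sigma. det(Sigma) = 17·7 - (0)² = 119.
  Sigma^{-1} = (1/det) · [[d, -b], [-b, a]] = [[0.0588, 0],
 [0, 0.1429]].

Step 3 — form the quadratic (x - mu)^T · Sigma^{-1} · (x - mu):
  Sigma^{-1} · (x - mu) = (0, 0.1429).
  (x - mu)^T · [Sigma^{-1} · (x - mu)] = (0)·(0) + (1)·(0.1429) = 0.1429.

Step 4 — take square root: d = √(0.1429) ≈ 0.378.

d(x, mu) = √(0.1429) ≈ 0.378


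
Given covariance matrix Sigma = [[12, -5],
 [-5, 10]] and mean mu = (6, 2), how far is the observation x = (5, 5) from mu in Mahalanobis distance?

Step 1 — centre the observation: (x - mu) = (-1, 3).

Step 2 — invert Sigma. det(Sigma) = 12·10 - (-5)² = 95.
  Sigma^{-1} = (1/det) · [[d, -b], [-b, a]] = [[0.1053, 0.0526],
 [0.0526, 0.1263]].

Step 3 — form the quadratic (x - mu)^T · Sigma^{-1} · (x - mu):
  Sigma^{-1} · (x - mu) = (0.0526, 0.3263).
  (x - mu)^T · [Sigma^{-1} · (x - mu)] = (-1)·(0.0526) + (3)·(0.3263) = 0.9263.

Step 4 — take square root: d = √(0.9263) ≈ 0.9625.

d(x, mu) = √(0.9263) ≈ 0.9625


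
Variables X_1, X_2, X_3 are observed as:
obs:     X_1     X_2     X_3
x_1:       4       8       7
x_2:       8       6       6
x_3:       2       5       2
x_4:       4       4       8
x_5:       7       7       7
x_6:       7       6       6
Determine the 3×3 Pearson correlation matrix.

Step 1 — column means:
  mean(X_1) = (4 + 8 + 2 + 4 + 7 + 7) / 6 = 32/6 = 5.3333
  mean(X_2) = (8 + 6 + 5 + 4 + 7 + 6) / 6 = 36/6 = 6
  mean(X_3) = (7 + 6 + 2 + 8 + 7 + 6) / 6 = 36/6 = 6

Step 2 — sample variances and covariances s[i,j] = (1/(n-1)) · Σ_k (x_{k,i} - mean_i) · (x_{k,j} - mean_j), with n-1 = 5:
  s[X_1,X_1] = ((-1.3333)·(-1.3333) + (2.6667)·(2.6667) + (-3.3333)·(-3.3333) + (-1.3333)·(-1.3333) + (1.6667)·(1.6667) + (1.6667)·(1.6667)) / 5 = 27.3333/5 = 5.4667
  s[X_1,X_2] = ((-1.3333)·(2) + (2.6667)·(0) + (-3.3333)·(-1) + (-1.3333)·(-2) + (1.6667)·(1) + (1.6667)·(0)) / 5 = 5/5 = 1
  s[X_1,X_3] = ((-1.3333)·(1) + (2.6667)·(0) + (-3.3333)·(-4) + (-1.3333)·(2) + (1.6667)·(1) + (1.6667)·(0)) / 5 = 11/5 = 2.2
  s[X_2,X_2] = ((2)·(2) + (0)·(0) + (-1)·(-1) + (-2)·(-2) + (1)·(1) + (0)·(0)) / 5 = 10/5 = 2
  s[X_2,X_3] = ((2)·(1) + (0)·(0) + (-1)·(-4) + (-2)·(2) + (1)·(1) + (0)·(0)) / 5 = 3/5 = 0.6
  s[X_3,X_3] = ((1)·(1) + (0)·(0) + (-4)·(-4) + (2)·(2) + (1)·(1) + (0)·(0)) / 5 = 22/5 = 4.4
  Sample standard deviations s_i = √(s[i,i]):
  s(X_1) = √(5.4667) = 2.3381
  s(X_2) = √(2) = 1.4142
  s(X_3) = √(4.4) = 2.0976

Step 3 — r_{ij} = s_{ij} / (s_i · s_j):
  r[X_1,X_1] = 1 (diagonal).
  r[X_1,X_2] = 1 / (2.3381 · 1.4142) = 1 / 3.3066 = 0.3024
  r[X_1,X_3] = 2.2 / (2.3381 · 2.0976) = 2.2 / 4.9044 = 0.4486
  r[X_2,X_2] = 1 (diagonal).
  r[X_2,X_3] = 0.6 / (1.4142 · 2.0976) = 0.6 / 2.9665 = 0.2023
  r[X_3,X_3] = 1 (diagonal).

R is symmetric with unit diagonal. Assembling:

R = [[1, 0.3024, 0.4486],
 [0.3024, 1, 0.2023],
 [0.4486, 0.2023, 1]]


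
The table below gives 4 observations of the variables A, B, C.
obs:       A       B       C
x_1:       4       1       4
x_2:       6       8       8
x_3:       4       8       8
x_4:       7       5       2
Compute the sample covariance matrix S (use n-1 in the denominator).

Step 1 — column means:
  mean(A) = (4 + 6 + 4 + 7) / 4 = 21/4 = 5.25
  mean(B) = (1 + 8 + 8 + 5) / 4 = 22/4 = 5.5
  mean(C) = (4 + 8 + 8 + 2) / 4 = 22/4 = 5.5

Step 2 — sample covariance S[i,j] = (1/(n-1)) · Σ_k (x_{k,i} - mean_i) · (x_{k,j} - mean_j), with n-1 = 3.
  S[A,A] = ((-1.25)·(-1.25) + (0.75)·(0.75) + (-1.25)·(-1.25) + (1.75)·(1.75)) / 3 = 6.75/3 = 2.25
  S[A,B] = ((-1.25)·(-4.5) + (0.75)·(2.5) + (-1.25)·(2.5) + (1.75)·(-0.5)) / 3 = 3.5/3 = 1.1667
  S[A,C] = ((-1.25)·(-1.5) + (0.75)·(2.5) + (-1.25)·(2.5) + (1.75)·(-3.5)) / 3 = -5.5/3 = -1.8333
  S[B,B] = ((-4.5)·(-4.5) + (2.5)·(2.5) + (2.5)·(2.5) + (-0.5)·(-0.5)) / 3 = 33/3 = 11
  S[B,C] = ((-4.5)·(-1.5) + (2.5)·(2.5) + (2.5)·(2.5) + (-0.5)·(-3.5)) / 3 = 21/3 = 7
  S[C,C] = ((-1.5)·(-1.5) + (2.5)·(2.5) + (2.5)·(2.5) + (-3.5)·(-3.5)) / 3 = 27/3 = 9

S is symmetric (S[j,i] = S[i,j]). Assembling:

S = [[2.25, 1.1667, -1.8333],
 [1.1667, 11, 7],
 [-1.8333, 7, 9]]


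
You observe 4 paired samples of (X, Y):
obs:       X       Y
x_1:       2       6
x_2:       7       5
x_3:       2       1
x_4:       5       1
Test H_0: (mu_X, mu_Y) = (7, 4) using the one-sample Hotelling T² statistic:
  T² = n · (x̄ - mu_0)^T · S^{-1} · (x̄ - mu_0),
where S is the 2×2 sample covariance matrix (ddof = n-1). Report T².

Step 1 — sample mean vector:
  mean(X) = (2 + 7 + 2 + 5) / 4 = 16/4 = 4
  mean(Y) = (6 + 5 + 1 + 1) / 4 = 13/4 = 3.25
  x̄ = (4, 3.25),  deviation x̄ - mu_0 = (4, 3.25) - (7, 4) = (-3, -0.75).

Step 2 — sample covariance matrix, S[i,j] = (1/(n-1)) · Σ_k (x_{k,i} - mean_i) · (x_{k,j} - mean_j), divisor n-1 = 3:
  S[X,X] = ((-2)·(-2) + (3)·(3) + (-2)·(-2) + (1)·(1)) / 3 = 18/3 = 6
  S[X,Y] = ((-2)·(2.75) + (3)·(1.75) + (-2)·(-2.25) + (1)·(-2.25)) / 3 = 2/3 = 0.6667
  S[Y,Y] = ((2.75)·(2.75) + (1.75)·(1.75) + (-2.25)·(-2.25) + (-2.25)·(-2.25)) / 3 = 20.75/3 = 6.9167
  S = [[6, 0.6667],
 [0.6667, 6.9167]].

Step 3 — invert S. det(S) = 6·6.9167 - (0.6667)² = 41.0556.
  S^{-1} = (1/det) · [[d, -b], [-b, a]] = [[0.1685, -0.0162],
 [-0.0162, 0.1461]].

Step 4 — quadratic form (x̄ - mu_0)^T · S^{-1} · (x̄ - mu_0):
  S^{-1} · (x̄ - mu_0) = (-0.4932, -0.0609),
  (x̄ - mu_0)^T · [...] = (-3)·(-0.4932) + (-0.75)·(-0.0609) = 1.5254.

Step 5 — scale by n: T² = 4 · 1.5254 = 6.1015.

T² ≈ 6.1015


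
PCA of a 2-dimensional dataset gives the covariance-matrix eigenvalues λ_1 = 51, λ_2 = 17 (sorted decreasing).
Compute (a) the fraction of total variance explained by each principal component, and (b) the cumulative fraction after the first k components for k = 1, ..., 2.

Step 1 — total variance = trace(Sigma) = Σ λ_i = 51 + 17 = 68.

Step 2 — fraction explained by component i = λ_i / Σ λ:
  PC1: 51/68 = 0.75
  PC2: 17/68 = 0.25

Step 3 — cumulative fraction after k components = (λ_1 + ... + λ_k) / Σ λ:
  k = 1: 51/68 = 0.75
  k = 2: (51 + 17)/68 = 68/68 = 1

Summary (fraction, with percent):

explained: PC1 0.75 (75%), PC2 0.25 (25%);  cumulative: 0.75, 1


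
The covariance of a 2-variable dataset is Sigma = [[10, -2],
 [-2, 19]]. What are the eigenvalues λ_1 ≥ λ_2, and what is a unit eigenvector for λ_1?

Step 1 — characteristic polynomial of 2×2 Sigma:
  det(Sigma - λI) = λ² - trace · λ + det = 0.
  trace = 10 + 19 = 29, det = 10·19 - (-2)² = 186.
Step 2 — discriminant:
  Δ = trace² - 4·det = 841 - 744 = 97.
Step 3 — eigenvalues:
  λ = (trace ± √Δ)/2 = (29 ± 9.8489)/2,
  λ_1 = 19.4244,  λ_2 = 9.5756.

Step 4 — unit eigenvector for λ_1: solve (Sigma - λ_1 I)v = 0. First row:
  (10 - 19.4244)·v_x + (-2)·v_y = 0, i.e. (-9.4244)·v_x + (-2)·v_y = 0,
  so v ∝ (b, λ_1 - a) = (-2, 9.4244); multiply by -1 so the first entry is positive: u = (2, -9.4244).
  ||u|| = √((2)² + (-9.4244)²) = √(92.8199) ≈ 9.6343,
  v_1 = u/||u|| ≈ (0.2076, -0.9782) (||v_1|| = 1).

λ_1 = 19.4244,  λ_2 = 9.5756;  v_1 ≈ (0.2076, -0.9782)


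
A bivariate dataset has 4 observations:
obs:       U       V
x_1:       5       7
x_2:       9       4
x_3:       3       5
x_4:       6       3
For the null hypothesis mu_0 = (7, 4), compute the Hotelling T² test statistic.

Step 1 — sample mean vector:
  mean(U) = (5 + 9 + 3 + 6) / 4 = 23/4 = 5.75
  mean(V) = (7 + 4 + 5 + 3) / 4 = 19/4 = 4.75
  x̄ = (5.75, 4.75),  deviation x̄ - mu_0 = (5.75, 4.75) - (7, 4) = (-1.25, 0.75).

Step 2 — sample covariance matrix, S[i,j] = (1/(n-1)) · Σ_k (x_{k,i} - mean_i) · (x_{k,j} - mean_j), divisor n-1 = 3:
  S[U,U] = ((-0.75)·(-0.75) + (3.25)·(3.25) + (-2.75)·(-2.75) + (0.25)·(0.25)) / 3 = 18.75/3 = 6.25
  S[U,V] = ((-0.75)·(2.25) + (3.25)·(-0.75) + (-2.75)·(0.25) + (0.25)·(-1.75)) / 3 = -5.25/3 = -1.75
  S[V,V] = ((2.25)·(2.25) + (-0.75)·(-0.75) + (0.25)·(0.25) + (-1.75)·(-1.75)) / 3 = 8.75/3 = 2.9167
  S = [[6.25, -1.75],
 [-1.75, 2.9167]].

Step 3 — invert S. det(S) = 6.25·2.9167 - (-1.75)² = 15.1667.
  S^{-1} = (1/det) · [[d, -b], [-b, a]] = [[0.1923, 0.1154],
 [0.1154, 0.4121]].

Step 4 — quadratic form (x̄ - mu_0)^T · S^{-1} · (x̄ - mu_0):
  S^{-1} · (x̄ - mu_0) = (-0.1538, 0.1648),
  (x̄ - mu_0)^T · [...] = (-1.25)·(-0.1538) + (0.75)·(0.1648) = 0.3159.

Step 5 — scale by n: T² = 4 · 0.3159 = 1.2637.

T² ≈ 1.2637


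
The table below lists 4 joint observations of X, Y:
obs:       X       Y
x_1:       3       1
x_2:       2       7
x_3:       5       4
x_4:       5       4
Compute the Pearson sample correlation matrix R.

Step 1 — column means:
  mean(X) = (3 + 2 + 5 + 5) / 4 = 15/4 = 3.75
  mean(Y) = (1 + 7 + 4 + 4) / 4 = 16/4 = 4

Step 2 — sample variances and covariances s[i,j] = (1/(n-1)) · Σ_k (x_{k,i} - mean_i) · (x_{k,j} - mean_j), with n-1 = 3:
  s[X,X] = ((-0.75)·(-0.75) + (-1.75)·(-1.75) + (1.25)·(1.25) + (1.25)·(1.25)) / 3 = 6.75/3 = 2.25
  s[X,Y] = ((-0.75)·(-3) + (-1.75)·(3) + (1.25)·(0) + (1.25)·(0)) / 3 = -3/3 = -1
  s[Y,Y] = ((-3)·(-3) + (3)·(3) + (0)·(0) + (0)·(0)) / 3 = 18/3 = 6
  Sample standard deviations s_i = √(s[i,i]):
  s(X) = √(2.25) = 1.5
  s(Y) = √(6) = 2.4495

Step 3 — r_{ij} = s_{ij} / (s_i · s_j):
  r[X,X] = 1 (diagonal).
  r[X,Y] = -1 / (1.5 · 2.4495) = -1 / 3.6742 = -0.2722
  r[Y,Y] = 1 (diagonal).

R is symmetric with unit diagonal. Assembling:

R = [[1, -0.2722],
 [-0.2722, 1]]


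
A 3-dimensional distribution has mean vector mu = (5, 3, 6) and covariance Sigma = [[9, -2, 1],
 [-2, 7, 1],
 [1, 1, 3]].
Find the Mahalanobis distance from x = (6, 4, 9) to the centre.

Step 1 — centre the observation: (x - mu) = (1, 1, 3).

Step 2 — invert Sigma (cofactor / det for 3×3, or solve directly):
  Sigma^{-1} = [[0.1274, 0.0446, -0.0573],
 [0.0446, 0.1656, -0.0701],
 [-0.0573, -0.0701, 0.3758]].

Step 3 — form the quadratic (x - mu)^T · Sigma^{-1} · (x - mu):
  Sigma^{-1} · (x - mu) = (0, 0, 1).
  (x - mu)^T · [Sigma^{-1} · (x - mu)] = (1)·(0) + (1)·(0) + (3)·(1) = 3.

Step 4 — take square root: d = √(3) ≈ 1.7321.

d(x, mu) = √(3) ≈ 1.7321


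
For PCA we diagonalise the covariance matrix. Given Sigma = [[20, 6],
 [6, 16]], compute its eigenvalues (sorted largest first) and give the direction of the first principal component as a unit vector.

Step 1 — characteristic polynomial of 2×2 Sigma:
  det(Sigma - λI) = λ² - trace · λ + det = 0.
  trace = 20 + 16 = 36, det = 20·16 - (6)² = 284.
Step 2 — discriminant:
  Δ = trace² - 4·det = 1296 - 1136 = 160.
Step 3 — eigenvalues:
  λ = (trace ± √Δ)/2 = (36 ± 12.6491)/2,
  λ_1 = 24.3246,  λ_2 = 11.6754.

Step 4 — unit eigenvector for λ_1: solve (Sigma - λ_1 I)v = 0. First row:
  (20 - 24.3246)·v_x + (6)·v_y = 0, i.e. (-4.3246)·v_x + (6)·v_y = 0,
  so v ∝ (b, λ_1 - a) = (6, 4.3246) = u.
  ||u|| = √((6)² + (4.3246)²) = √(54.7018) ≈ 7.3961,
  v_1 = u/||u|| ≈ (0.8112, 0.5847) (||v_1|| = 1).

λ_1 = 24.3246,  λ_2 = 11.6754;  v_1 ≈ (0.8112, 0.5847)


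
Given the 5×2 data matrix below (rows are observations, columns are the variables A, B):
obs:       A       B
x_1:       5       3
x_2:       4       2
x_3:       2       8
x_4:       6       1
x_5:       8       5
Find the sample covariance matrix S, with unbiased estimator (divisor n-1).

Step 1 — column means:
  mean(A) = (5 + 4 + 2 + 6 + 8) / 5 = 25/5 = 5
  mean(B) = (3 + 2 + 8 + 1 + 5) / 5 = 19/5 = 3.8

Step 2 — sample covariance S[i,j] = (1/(n-1)) · Σ_k (x_{k,i} - mean_i) · (x_{k,j} - mean_j), with n-1 = 4.
  S[A,A] = ((0)·(0) + (-1)·(-1) + (-3)·(-3) + (1)·(1) + (3)·(3)) / 4 = 20/4 = 5
  S[A,B] = ((0)·(-0.8) + (-1)·(-1.8) + (-3)·(4.2) + (1)·(-2.8) + (3)·(1.2)) / 4 = -10/4 = -2.5
  S[B,B] = ((-0.8)·(-0.8) + (-1.8)·(-1.8) + (4.2)·(4.2) + (-2.8)·(-2.8) + (1.2)·(1.2)) / 4 = 30.8/4 = 7.7

S is symmetric (S[j,i] = S[i,j]). Assembling:

S = [[5, -2.5],
 [-2.5, 7.7]]


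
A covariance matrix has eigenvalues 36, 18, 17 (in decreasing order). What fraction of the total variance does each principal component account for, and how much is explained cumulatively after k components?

Step 1 — total variance = trace(Sigma) = Σ λ_i = 36 + 18 + 17 = 71.

Step 2 — fraction explained by component i = λ_i / Σ λ:
  PC1: 36/71 = 0.507
  PC2: 18/71 = 0.2535
  PC3: 17/71 = 0.2394

Step 3 — cumulative fraction after k components = (λ_1 + ... + λ_k) / Σ λ:
  k = 1: 36/71 = 0.507
  k = 2: (36 + 18)/71 = 54/71 = 0.7606
  k = 3: (36 + 18 + 17)/71 = 71/71 = 1

Summary (fraction, with percent):

explained: PC1 0.507 (50.7%), PC2 0.2535 (25.35%), PC3 0.2394 (23.94%);  cumulative: 0.507, 0.7606, 1


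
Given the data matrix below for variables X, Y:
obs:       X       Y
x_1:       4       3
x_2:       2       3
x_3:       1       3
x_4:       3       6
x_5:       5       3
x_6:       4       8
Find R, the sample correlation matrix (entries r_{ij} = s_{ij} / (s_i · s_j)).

Step 1 — column means:
  mean(X) = (4 + 2 + 1 + 3 + 5 + 4) / 6 = 19/6 = 3.1667
  mean(Y) = (3 + 3 + 3 + 6 + 3 + 8) / 6 = 26/6 = 4.3333

Step 2 — sample variances and covariances s[i,j] = (1/(n-1)) · Σ_k (x_{k,i} - mean_i) · (x_{k,j} - mean_j), with n-1 = 5:
  s[X,X] = ((0.8333)·(0.8333) + (-1.1667)·(-1.1667) + (-2.1667)·(-2.1667) + (-0.1667)·(-0.1667) + (1.8333)·(1.8333) + (0.8333)·(0.8333)) / 5 = 10.8333/5 = 2.1667
  s[X,Y] = ((0.8333)·(-1.3333) + (-1.1667)·(-1.3333) + (-2.1667)·(-1.3333) + (-0.1667)·(1.6667) + (1.8333)·(-1.3333) + (0.8333)·(3.6667)) / 5 = 3.6667/5 = 0.7333
  s[Y,Y] = ((-1.3333)·(-1.3333) + (-1.3333)·(-1.3333) + (-1.3333)·(-1.3333) + (1.6667)·(1.6667) + (-1.3333)·(-1.3333) + (3.6667)·(3.6667)) / 5 = 23.3333/5 = 4.6667
  Sample standard deviations s_i = √(s[i,i]):
  s(X) = √(2.1667) = 1.472
  s(Y) = √(4.6667) = 2.1602

Step 3 — r_{ij} = s_{ij} / (s_i · s_j):
  r[X,X] = 1 (diagonal).
  r[X,Y] = 0.7333 / (1.472 · 2.1602) = 0.7333 / 3.1798 = 0.2306
  r[Y,Y] = 1 (diagonal).

R is symmetric with unit diagonal. Assembling:

R = [[1, 0.2306],
 [0.2306, 1]]


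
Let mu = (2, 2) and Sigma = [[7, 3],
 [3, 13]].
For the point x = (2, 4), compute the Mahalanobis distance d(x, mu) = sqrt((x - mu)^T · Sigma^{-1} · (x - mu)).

Step 1 — centre the observation: (x - mu) = (0, 2).

Step 2 — invert Sigma. det(Sigma) = 7·13 - (3)² = 82.
  Sigma^{-1} = (1/det) · [[d, -b], [-b, a]] = [[0.1585, -0.0366],
 [-0.0366, 0.0854]].

Step 3 — form the quadratic (x - mu)^T · Sigma^{-1} · (x - mu):
  Sigma^{-1} · (x - mu) = (-0.0732, 0.1707).
  (x - mu)^T · [Sigma^{-1} · (x - mu)] = (0)·(-0.0732) + (2)·(0.1707) = 0.3415.

Step 4 — take square root: d = √(0.3415) ≈ 0.5843.

d(x, mu) = √(0.3415) ≈ 0.5843


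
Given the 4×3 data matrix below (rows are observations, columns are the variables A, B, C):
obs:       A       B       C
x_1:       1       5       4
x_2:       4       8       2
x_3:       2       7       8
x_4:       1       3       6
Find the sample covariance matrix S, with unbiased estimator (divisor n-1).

Step 1 — column means:
  mean(A) = (1 + 4 + 2 + 1) / 4 = 8/4 = 2
  mean(B) = (5 + 8 + 7 + 3) / 4 = 23/4 = 5.75
  mean(C) = (4 + 2 + 8 + 6) / 4 = 20/4 = 5

Step 2 — sample covariance S[i,j] = (1/(n-1)) · Σ_k (x_{k,i} - mean_i) · (x_{k,j} - mean_j), with n-1 = 3.
  S[A,A] = ((-1)·(-1) + (2)·(2) + (0)·(0) + (-1)·(-1)) / 3 = 6/3 = 2
  S[A,B] = ((-1)·(-0.75) + (2)·(2.25) + (0)·(1.25) + (-1)·(-2.75)) / 3 = 8/3 = 2.6667
  S[A,C] = ((-1)·(-1) + (2)·(-3) + (0)·(3) + (-1)·(1)) / 3 = -6/3 = -2
  S[B,B] = ((-0.75)·(-0.75) + (2.25)·(2.25) + (1.25)·(1.25) + (-2.75)·(-2.75)) / 3 = 14.75/3 = 4.9167
  S[B,C] = ((-0.75)·(-1) + (2.25)·(-3) + (1.25)·(3) + (-2.75)·(1)) / 3 = -5/3 = -1.6667
  S[C,C] = ((-1)·(-1) + (-3)·(-3) + (3)·(3) + (1)·(1)) / 3 = 20/3 = 6.6667

S is symmetric (S[j,i] = S[i,j]). Assembling:

S = [[2, 2.6667, -2],
 [2.6667, 4.9167, -1.6667],
 [-2, -1.6667, 6.6667]]


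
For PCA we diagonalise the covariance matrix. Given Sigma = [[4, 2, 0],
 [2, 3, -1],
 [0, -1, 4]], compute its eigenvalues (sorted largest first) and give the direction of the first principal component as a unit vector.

Step 1 — characteristic polynomial p(λ) = det(λI - Sigma) = λ³ - tr·λ² + c_1·λ - det, where tr = trace, c_1 = sum of the principal 2×2 minors, det = det(Sigma):
  tr = 4 + 3 + 4 = 11,
  c_1 = (4·3 - (2)²) + (4·4 - (0)²) + (3·4 - (-1)²) = 8 + 16 + 11 = 35,
  det = 4·(3·4 - (-1)²) - (2)·((2)·4 - (-1)·(0)) + (0)·((2)·(-1) - 3·(0)) = 4·(11) - (2)·(8) + (0)·(-2) = 28.
  So p(λ) = λ³ - 11λ² + 35λ - 28.
Step 2 — look for an integer root (rational root theorem: any rational root is an integer divisor of 28). Testing λ = 4:
  p(4) = 64 - 176 + 140 - 28 = 0  ✓
  Dividing out (λ - 4): p(λ) = (λ - 4)(λ² - 7λ + 7).
Step 3 — remaining eigenvalues from the quadratic λ² - 7λ + 7 = 0:
  Δ = 7² - 4·7 = 49 - 28 = 21,  λ = (7 ± √21)/2 = (7 ± 4.5826)/2 ≈ 5.7913 or 1.2087.
  Sorted: λ_1 = 5.7913,  λ_2 = 4,  λ_3 = 1.2087  (check: sum = 11 = tr ✓).

Step 4 — unit eigenvector for λ_1 ≈ 5.7913: v spans the null space of (Sigma - λ_1 I), whose rows are
  r_1 = (-1.7913, 2, 0),  r_2 = (2, -2.7913, -1),  r_3 = (0, -1, -1.7913).
  v is orthogonal to every row, so take v ∝ r_1 × r_2 = ((2)·(-1) - (0)·(-2.7913), (0)·(2) - (-1.7913)·(-1), (-1.7913)·(-2.7913) - (2)·(2)) ≈ (-2, -1.7913, 1).
  Rescale (multiply by -1 so the first nonzero entry is positive): u = (2, 1.7913, -1).
  ||u|| = √((2)² + (1.7913)² + (-1)²) = √(8.2087) ≈ 2.8651,  v_1 = u/||u|| ≈ (0.6981, 0.6252, -0.349) (||v_1|| = 1).

λ_1 = 5.7913,  λ_2 = 4,  λ_3 = 1.2087;  v_1 ≈ (0.6981, 0.6252, -0.349)
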